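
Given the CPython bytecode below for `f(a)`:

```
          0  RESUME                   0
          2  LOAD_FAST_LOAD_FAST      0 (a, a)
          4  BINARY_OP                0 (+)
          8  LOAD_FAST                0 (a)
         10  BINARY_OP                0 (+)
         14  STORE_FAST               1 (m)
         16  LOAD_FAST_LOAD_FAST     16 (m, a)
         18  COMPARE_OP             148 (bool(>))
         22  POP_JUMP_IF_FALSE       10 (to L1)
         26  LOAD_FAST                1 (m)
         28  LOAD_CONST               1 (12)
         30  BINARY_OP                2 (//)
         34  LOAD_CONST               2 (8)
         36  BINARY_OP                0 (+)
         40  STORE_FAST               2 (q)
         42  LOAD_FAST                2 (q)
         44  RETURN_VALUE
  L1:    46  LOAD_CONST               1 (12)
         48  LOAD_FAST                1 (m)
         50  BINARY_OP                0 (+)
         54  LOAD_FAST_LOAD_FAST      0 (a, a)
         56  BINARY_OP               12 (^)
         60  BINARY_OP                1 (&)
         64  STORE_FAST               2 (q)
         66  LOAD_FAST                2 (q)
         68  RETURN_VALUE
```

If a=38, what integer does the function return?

17

LOAD_FAST_LOAD_FAST a,a → push 38,38. Stack: [38, 38]
BINARY_OP + → 38 + 38 = 76. Stack: [76]
LOAD_FAST a → push 38. Stack: [76, 38]
BINARY_OP + → 76 + 38 = 114. Stack: [114]
STORE_FAST m → m=114. Stack: []
LOAD_FAST_LOAD_FAST m,a → push 114,38. Stack: [114, 38]
COMPARE_OP bool(>) → 114 vs 38 = True. Stack: [True]
POP_JUMP_IF_FALSE → pop True; no jump. Stack: []
LOAD_FAST m → push 114. Stack: [114]
LOAD_CONST → push 12. Stack: [114, 12]
BINARY_OP // → 114 // 12 = 9. Stack: [9]
LOAD_CONST → push 8. Stack: [9, 8]
BINARY_OP + → 9 + 8 = 17. Stack: [17]
STORE_FAST q → q=17. Stack: []
LOAD_FAST q → push 17. Stack: [17]
RETURN_VALUE → return 17.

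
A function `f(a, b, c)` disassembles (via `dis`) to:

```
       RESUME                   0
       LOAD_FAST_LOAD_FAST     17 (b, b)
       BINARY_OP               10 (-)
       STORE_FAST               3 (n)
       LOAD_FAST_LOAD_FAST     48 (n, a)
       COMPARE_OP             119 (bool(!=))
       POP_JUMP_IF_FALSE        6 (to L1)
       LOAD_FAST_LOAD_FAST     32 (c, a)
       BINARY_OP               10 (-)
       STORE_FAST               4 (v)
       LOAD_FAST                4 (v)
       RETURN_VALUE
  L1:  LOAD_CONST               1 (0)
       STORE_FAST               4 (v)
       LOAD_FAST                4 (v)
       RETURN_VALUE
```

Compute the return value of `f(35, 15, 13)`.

LOAD_FAST_LOAD_FAST b,b → push 15,15. Stack: [15, 15]
BINARY_OP - → 15 - 15 = 0. Stack: [0]
STORE_FAST n → n=0. Stack: []
LOAD_FAST_LOAD_FAST n,a → push 0,35. Stack: [0, 35]
COMPARE_OP bool(!=) → 0 vs 35 = True. Stack: [True]
POP_JUMP_IF_FALSE → pop True; no jump. Stack: []
LOAD_FAST_LOAD_FAST c,a → push 13,35. Stack: [13, 35]
BINARY_OP - → 13 - 35 = -22. Stack: [-22]
STORE_FAST v → v=-22. Stack: []
LOAD_FAST v → push -22. Stack: [-22]
RETURN_VALUE → return -22.

-22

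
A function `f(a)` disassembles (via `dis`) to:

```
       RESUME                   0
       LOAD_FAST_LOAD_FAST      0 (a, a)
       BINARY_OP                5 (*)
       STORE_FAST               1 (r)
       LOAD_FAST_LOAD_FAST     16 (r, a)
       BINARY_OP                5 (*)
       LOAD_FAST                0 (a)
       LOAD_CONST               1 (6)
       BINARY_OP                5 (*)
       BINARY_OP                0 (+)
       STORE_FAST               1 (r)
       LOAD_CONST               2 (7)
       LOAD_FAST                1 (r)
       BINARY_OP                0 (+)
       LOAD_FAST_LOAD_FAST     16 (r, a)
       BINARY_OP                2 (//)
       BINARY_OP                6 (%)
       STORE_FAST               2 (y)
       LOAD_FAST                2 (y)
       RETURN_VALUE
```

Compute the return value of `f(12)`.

LOAD_FAST_LOAD_FAST a,a → push 12,12. Stack: [12, 12]
BINARY_OP * → 12 * 12 = 144. Stack: [144]
STORE_FAST r → r=144. Stack: []
LOAD_FAST_LOAD_FAST r,a → push 144,12. Stack: [144, 12]
BINARY_OP * → 144 * 12 = 1728. Stack: [1728]
LOAD_FAST a → push 12. Stack: [1728, 12]
LOAD_CONST → push 6. Stack: [1728, 12, 6]
BINARY_OP * → 12 * 6 = 72. Stack: [1728, 72]
BINARY_OP + → 1728 + 72 = 1800. Stack: [1800]
STORE_FAST r → r=1800. Stack: []
LOAD_CONST → push 7. Stack: [7]
LOAD_FAST r → push 1800. Stack: [7, 1800]
BINARY_OP + → 7 + 1800 = 1807. Stack: [1807]
LOAD_FAST_LOAD_FAST r,a → push 1800,12. Stack: [1807, 1800, 12]
BINARY_OP // → 1800 // 12 = 150. Stack: [1807, 150]
BINARY_OP % → 1807 % 150 = 7. Stack: [7]
STORE_FAST y → y=7. Stack: []
LOAD_FAST y → push 7. Stack: [7]
RETURN_VALUE → return 7.

7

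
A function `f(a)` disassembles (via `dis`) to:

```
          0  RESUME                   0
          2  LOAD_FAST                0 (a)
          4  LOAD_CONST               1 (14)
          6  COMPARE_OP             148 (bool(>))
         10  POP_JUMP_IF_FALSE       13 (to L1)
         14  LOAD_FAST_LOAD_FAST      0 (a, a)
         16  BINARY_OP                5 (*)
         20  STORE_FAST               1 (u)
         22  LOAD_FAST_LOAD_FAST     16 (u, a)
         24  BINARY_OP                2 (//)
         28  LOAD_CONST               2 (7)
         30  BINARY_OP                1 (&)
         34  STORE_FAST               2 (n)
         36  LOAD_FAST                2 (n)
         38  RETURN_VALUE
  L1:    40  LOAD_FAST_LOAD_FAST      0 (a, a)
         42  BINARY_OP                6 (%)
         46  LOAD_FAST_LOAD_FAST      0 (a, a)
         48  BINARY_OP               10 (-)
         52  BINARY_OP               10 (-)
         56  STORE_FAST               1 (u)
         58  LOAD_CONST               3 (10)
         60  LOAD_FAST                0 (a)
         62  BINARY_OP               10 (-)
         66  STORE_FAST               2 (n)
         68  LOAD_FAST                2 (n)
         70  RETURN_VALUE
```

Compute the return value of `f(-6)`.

16

LOAD_FAST a → push -6. Stack: [-6]
LOAD_CONST → push 14. Stack: [-6, 14]
COMPARE_OP bool(>) → -6 vs 14 = False. Stack: [False]
POP_JUMP_IF_FALSE → pop False; jump. Stack: []
LOAD_FAST_LOAD_FAST a,a → push -6,-6. Stack: [-6, -6]
BINARY_OP % → -6 % -6 = 0. Stack: [0]
LOAD_FAST_LOAD_FAST a,a → push -6,-6. Stack: [0, -6, -6]
BINARY_OP - → -6 - -6 = 0. Stack: [0, 0]
BINARY_OP - → 0 - 0 = 0. Stack: [0]
STORE_FAST u → u=0. Stack: []
LOAD_CONST → push 10. Stack: [10]
LOAD_FAST a → push -6. Stack: [10, -6]
BINARY_OP - → 10 - -6 = 16. Stack: [16]
STORE_FAST n → n=16. Stack: []
LOAD_FAST n → push 16. Stack: [16]
RETURN_VALUE → return 16.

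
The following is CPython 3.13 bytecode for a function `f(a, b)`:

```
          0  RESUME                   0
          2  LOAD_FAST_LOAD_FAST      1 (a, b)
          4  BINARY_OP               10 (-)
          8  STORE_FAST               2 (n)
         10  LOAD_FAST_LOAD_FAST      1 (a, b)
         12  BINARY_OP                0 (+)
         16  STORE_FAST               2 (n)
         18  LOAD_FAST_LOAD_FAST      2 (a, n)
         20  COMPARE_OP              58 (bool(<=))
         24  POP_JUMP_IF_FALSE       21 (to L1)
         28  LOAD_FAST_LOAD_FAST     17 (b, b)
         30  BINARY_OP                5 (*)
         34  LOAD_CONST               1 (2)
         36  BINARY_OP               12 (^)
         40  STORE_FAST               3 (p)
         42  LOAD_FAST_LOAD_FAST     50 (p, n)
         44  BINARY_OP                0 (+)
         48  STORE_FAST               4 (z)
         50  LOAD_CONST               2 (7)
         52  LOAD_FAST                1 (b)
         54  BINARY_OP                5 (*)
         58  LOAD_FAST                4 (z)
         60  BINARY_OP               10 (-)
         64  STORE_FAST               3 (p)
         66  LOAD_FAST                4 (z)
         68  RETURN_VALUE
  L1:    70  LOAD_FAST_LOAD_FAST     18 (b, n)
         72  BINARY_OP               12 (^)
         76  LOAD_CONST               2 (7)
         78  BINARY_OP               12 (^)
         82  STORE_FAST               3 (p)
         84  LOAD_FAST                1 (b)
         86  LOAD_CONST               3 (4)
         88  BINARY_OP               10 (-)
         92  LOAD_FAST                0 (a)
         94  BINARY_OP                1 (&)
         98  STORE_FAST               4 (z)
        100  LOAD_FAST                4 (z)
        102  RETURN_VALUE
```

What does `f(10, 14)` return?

222

LOAD_FAST_LOAD_FAST a,b → push 10,14. Stack: [10, 14]
BINARY_OP - → 10 - 14 = -4. Stack: [-4]
STORE_FAST n → n=-4. Stack: []
LOAD_FAST_LOAD_FAST a,b → push 10,14. Stack: [10, 14]
BINARY_OP + → 10 + 14 = 24. Stack: [24]
STORE_FAST n → n=24. Stack: []
LOAD_FAST_LOAD_FAST a,n → push 10,24. Stack: [10, 24]
COMPARE_OP bool(<=) → 10 vs 24 = True. Stack: [True]
POP_JUMP_IF_FALSE → pop True; no jump. Stack: []
LOAD_FAST_LOAD_FAST b,b → push 14,14. Stack: [14, 14]
BINARY_OP * → 14 * 14 = 196. Stack: [196]
LOAD_CONST → push 2. Stack: [196, 2]
BINARY_OP ^ → 196 ^ 2 = 198. Stack: [198]
STORE_FAST p → p=198. Stack: []
LOAD_FAST_LOAD_FAST p,n → push 198,24. Stack: [198, 24]
BINARY_OP + → 198 + 24 = 222. Stack: [222]
STORE_FAST z → z=222. Stack: []
LOAD_CONST → push 7. Stack: [7]
LOAD_FAST b → push 14. Stack: [7, 14]
BINARY_OP * → 7 * 14 = 98. Stack: [98]
LOAD_FAST z → push 222. Stack: [98, 222]
BINARY_OP - → 98 - 222 = -124. Stack: [-124]
STORE_FAST p → p=-124. Stack: []
LOAD_FAST z → push 222. Stack: [222]
RETURN_VALUE → return 222.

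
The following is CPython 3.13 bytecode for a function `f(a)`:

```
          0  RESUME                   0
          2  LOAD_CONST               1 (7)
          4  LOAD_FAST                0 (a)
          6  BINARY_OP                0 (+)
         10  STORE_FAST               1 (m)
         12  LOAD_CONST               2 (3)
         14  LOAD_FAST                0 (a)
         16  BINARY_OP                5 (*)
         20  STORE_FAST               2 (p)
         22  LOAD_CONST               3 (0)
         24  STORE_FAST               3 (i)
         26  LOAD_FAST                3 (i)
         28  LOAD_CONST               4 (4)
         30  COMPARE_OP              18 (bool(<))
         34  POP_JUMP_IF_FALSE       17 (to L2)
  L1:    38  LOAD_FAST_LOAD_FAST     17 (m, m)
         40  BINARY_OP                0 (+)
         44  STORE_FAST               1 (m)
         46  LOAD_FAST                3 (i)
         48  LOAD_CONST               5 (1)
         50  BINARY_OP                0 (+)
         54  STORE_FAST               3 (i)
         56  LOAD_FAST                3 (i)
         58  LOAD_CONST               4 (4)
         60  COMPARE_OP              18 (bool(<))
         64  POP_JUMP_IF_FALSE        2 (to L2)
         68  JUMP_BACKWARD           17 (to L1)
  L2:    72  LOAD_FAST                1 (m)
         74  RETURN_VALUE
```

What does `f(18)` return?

LOAD_CONST → push 7. Stack: [7]
LOAD_FAST a → push 18. Stack: [7, 18]
BINARY_OP + → 7 + 18 = 25. Stack: [25]
STORE_FAST m → m=25. Stack: []
LOAD_CONST → push 3. Stack: [3]
LOAD_FAST a → push 18. Stack: [3, 18]
BINARY_OP * → 3 * 18 = 54. Stack: [54]
STORE_FAST p → p=54. Stack: []
LOAD_CONST → push 0. Stack: [0]
STORE_FAST i → i=0. Stack: []
LOAD_FAST i → push 0. Stack: [0]
LOAD_CONST → push 4. Stack: [0, 4]
COMPARE_OP bool(<) → 0 vs 4 = True. Stack: [True]
POP_JUMP_IF_FALSE → pop True; no jump. Stack: []
LOAD_FAST_LOAD_FAST m,m → push 25,25. Stack: [25, 25]
BINARY_OP + → 25 + 25 = 50. Stack: [50]
STORE_FAST m → m=50. Stack: []
LOAD_FAST i → push 0. Stack: [0]
LOAD_CONST → push 1. Stack: [0, 1]
BINARY_OP + → 0 + 1 = 1. Stack: [1]
STORE_FAST i → i=1. Stack: []
LOAD_FAST i → push 1. Stack: [1]
LOAD_CONST → push 4. Stack: [1, 4]
COMPARE_OP bool(<) → 1 vs 4 = True. Stack: [True]
POP_JUMP_IF_FALSE → pop True; no jump. Stack: []
LOAD_FAST_LOAD_FAST m,m → push 50,50. Stack: [50, 50]
BINARY_OP + → 50 + 50 = 100. Stack: [100]
STORE_FAST m → m=100. Stack: []
LOAD_FAST i → push 1. Stack: [1]
LOAD_CONST → push 1. Stack: [1, 1]
BINARY_OP + → 1 + 1 = 2. Stack: [2]
STORE_FAST i → i=2. Stack: []
LOAD_FAST i → push 2. Stack: [2]
LOAD_CONST → push 4. Stack: [2, 4]
COMPARE_OP bool(<) → 2 vs 4 = True. Stack: [True]
POP_JUMP_IF_FALSE → pop True; no jump. Stack: []
LOAD_FAST_LOAD_FAST m,m → push 100,100. Stack: [100, 100]
BINARY_OP + → 100 + 100 = 200. Stack: [200]
STORE_FAST m → m=200. Stack: []
LOAD_FAST i → push 2. Stack: [2]
LOAD_CONST → push 1. Stack: [2, 1]
BINARY_OP + → 2 + 1 = 3. Stack: [3]
STORE_FAST i → i=3. Stack: []
LOAD_FAST i → push 3. Stack: [3]
LOAD_CONST → push 4. Stack: [3, 4]
COMPARE_OP bool(<) → 3 vs 4 = True. Stack: [True]
POP_JUMP_IF_FALSE → pop True; no jump. Stack: []
LOAD_FAST_LOAD_FAST m,m → push 200,200. Stack: [200, 200]
BINARY_OP + → 200 + 200 = 400. Stack: [400]
STORE_FAST m → m=400. Stack: []
LOAD_FAST i → push 3. Stack: [3]
LOAD_CONST → push 1. Stack: [3, 1]
BINARY_OP + → 3 + 1 = 4. Stack: [4]
STORE_FAST i → i=4. Stack: []
LOAD_FAST i → push 4. Stack: [4]
LOAD_CONST → push 4. Stack: [4, 4]
COMPARE_OP bool(<) → 4 vs 4 = False. Stack: [False]
POP_JUMP_IF_FALSE → pop False; jump. Stack: []
LOAD_FAST m → push 400. Stack: [400]
RETURN_VALUE → return 400.

400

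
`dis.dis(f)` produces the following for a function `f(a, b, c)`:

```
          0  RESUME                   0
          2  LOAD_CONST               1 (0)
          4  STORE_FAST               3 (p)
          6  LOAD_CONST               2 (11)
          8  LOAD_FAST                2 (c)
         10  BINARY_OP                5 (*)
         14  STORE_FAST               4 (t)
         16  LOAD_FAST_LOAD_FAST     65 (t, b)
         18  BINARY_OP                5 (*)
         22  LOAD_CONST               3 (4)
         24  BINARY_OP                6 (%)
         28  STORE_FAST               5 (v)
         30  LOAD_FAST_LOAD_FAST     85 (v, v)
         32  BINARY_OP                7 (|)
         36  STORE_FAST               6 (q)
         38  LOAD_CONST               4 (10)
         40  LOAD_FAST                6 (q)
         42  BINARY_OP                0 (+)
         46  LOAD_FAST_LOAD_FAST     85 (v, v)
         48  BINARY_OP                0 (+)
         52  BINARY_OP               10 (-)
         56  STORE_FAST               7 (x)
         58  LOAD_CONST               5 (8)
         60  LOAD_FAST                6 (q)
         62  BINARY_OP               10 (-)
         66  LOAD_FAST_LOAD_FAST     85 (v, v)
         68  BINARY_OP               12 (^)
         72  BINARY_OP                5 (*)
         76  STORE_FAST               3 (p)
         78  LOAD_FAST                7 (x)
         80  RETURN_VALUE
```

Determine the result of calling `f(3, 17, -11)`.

LOAD_CONST → push 0. Stack: [0]
STORE_FAST p → p=0. Stack: []
LOAD_CONST → push 11. Stack: [11]
LOAD_FAST c → push -11. Stack: [11, -11]
BINARY_OP * → 11 * -11 = -121. Stack: [-121]
STORE_FAST t → t=-121. Stack: []
LOAD_FAST_LOAD_FAST t,b → push -121,17. Stack: [-121, 17]
BINARY_OP * → -121 * 17 = -2057. Stack: [-2057]
LOAD_CONST → push 4. Stack: [-2057, 4]
BINARY_OP % → -2057 % 4 = 3. Stack: [3]
STORE_FAST v → v=3. Stack: []
LOAD_FAST_LOAD_FAST v,v → push 3,3. Stack: [3, 3]
BINARY_OP | → 3 | 3 = 3. Stack: [3]
STORE_FAST q → q=3. Stack: []
LOAD_CONST → push 10. Stack: [10]
LOAD_FAST q → push 3. Stack: [10, 3]
BINARY_OP + → 10 + 3 = 13. Stack: [13]
LOAD_FAST_LOAD_FAST v,v → push 3,3. Stack: [13, 3, 3]
BINARY_OP + → 3 + 3 = 6. Stack: [13, 6]
BINARY_OP - → 13 - 6 = 7. Stack: [7]
STORE_FAST x → x=7. Stack: []
LOAD_CONST → push 8. Stack: [8]
LOAD_FAST q → push 3. Stack: [8, 3]
BINARY_OP - → 8 - 3 = 5. Stack: [5]
LOAD_FAST_LOAD_FAST v,v → push 3,3. Stack: [5, 3, 3]
BINARY_OP ^ → 3 ^ 3 = 0. Stack: [5, 0]
BINARY_OP * → 5 * 0 = 0. Stack: [0]
STORE_FAST p → p=0. Stack: []
LOAD_FAST x → push 7. Stack: [7]
RETURN_VALUE → return 7.

7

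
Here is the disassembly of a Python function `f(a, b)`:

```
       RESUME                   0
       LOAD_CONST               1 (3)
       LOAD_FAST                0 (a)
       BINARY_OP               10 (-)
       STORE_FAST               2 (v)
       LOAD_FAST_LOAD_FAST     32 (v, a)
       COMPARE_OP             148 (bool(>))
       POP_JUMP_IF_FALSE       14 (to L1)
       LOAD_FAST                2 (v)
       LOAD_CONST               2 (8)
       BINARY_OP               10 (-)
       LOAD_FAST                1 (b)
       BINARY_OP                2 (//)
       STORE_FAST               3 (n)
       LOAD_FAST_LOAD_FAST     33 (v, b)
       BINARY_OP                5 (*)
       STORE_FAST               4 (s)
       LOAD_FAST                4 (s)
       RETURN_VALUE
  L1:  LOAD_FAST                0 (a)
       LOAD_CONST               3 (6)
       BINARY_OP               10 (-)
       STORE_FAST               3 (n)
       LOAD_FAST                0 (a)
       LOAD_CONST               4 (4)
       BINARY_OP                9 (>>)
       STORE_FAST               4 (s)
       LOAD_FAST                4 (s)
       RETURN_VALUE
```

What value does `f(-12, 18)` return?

LOAD_CONST → push 3. Stack: [3]
LOAD_FAST a → push -12. Stack: [3, -12]
BINARY_OP - → 3 - -12 = 15. Stack: [15]
STORE_FAST v → v=15. Stack: []
LOAD_FAST_LOAD_FAST v,a → push 15,-12. Stack: [15, -12]
COMPARE_OP bool(>) → 15 vs -12 = True. Stack: [True]
POP_JUMP_IF_FALSE → pop True; no jump. Stack: []
LOAD_FAST v → push 15. Stack: [15]
LOAD_CONST → push 8. Stack: [15, 8]
BINARY_OP - → 15 - 8 = 7. Stack: [7]
LOAD_FAST b → push 18. Stack: [7, 18]
BINARY_OP // → 7 // 18 = 0. Stack: [0]
STORE_FAST n → n=0. Stack: []
LOAD_FAST_LOAD_FAST v,b → push 15,18. Stack: [15, 18]
BINARY_OP * → 15 * 18 = 270. Stack: [270]
STORE_FAST s → s=270. Stack: []
LOAD_FAST s → push 270. Stack: [270]
RETURN_VALUE → return 270.

270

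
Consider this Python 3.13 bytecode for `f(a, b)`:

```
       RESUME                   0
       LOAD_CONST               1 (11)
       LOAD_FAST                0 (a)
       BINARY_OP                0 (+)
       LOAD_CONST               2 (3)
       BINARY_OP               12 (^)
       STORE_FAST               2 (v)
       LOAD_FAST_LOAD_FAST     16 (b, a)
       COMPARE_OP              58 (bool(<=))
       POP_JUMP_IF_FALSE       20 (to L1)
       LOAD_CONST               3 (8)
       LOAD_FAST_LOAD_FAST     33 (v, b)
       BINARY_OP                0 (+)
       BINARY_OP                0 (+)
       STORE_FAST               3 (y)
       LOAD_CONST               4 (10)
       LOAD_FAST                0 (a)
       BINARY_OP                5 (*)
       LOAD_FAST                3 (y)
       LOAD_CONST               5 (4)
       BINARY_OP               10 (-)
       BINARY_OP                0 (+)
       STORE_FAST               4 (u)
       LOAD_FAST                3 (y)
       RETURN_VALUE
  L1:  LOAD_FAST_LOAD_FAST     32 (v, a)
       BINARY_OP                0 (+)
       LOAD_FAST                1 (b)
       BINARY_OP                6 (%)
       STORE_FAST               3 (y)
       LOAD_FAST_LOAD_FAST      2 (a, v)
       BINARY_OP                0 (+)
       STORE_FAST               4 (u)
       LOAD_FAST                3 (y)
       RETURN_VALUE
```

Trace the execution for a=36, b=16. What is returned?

68

LOAD_CONST → push 11. Stack: [11]
LOAD_FAST a → push 36. Stack: [11, 36]
BINARY_OP + → 11 + 36 = 47. Stack: [47]
LOAD_CONST → push 3. Stack: [47, 3]
BINARY_OP ^ → 47 ^ 3 = 44. Stack: [44]
STORE_FAST v → v=44. Stack: []
LOAD_FAST_LOAD_FAST b,a → push 16,36. Stack: [16, 36]
COMPARE_OP bool(<=) → 16 vs 36 = True. Stack: [True]
POP_JUMP_IF_FALSE → pop True; no jump. Stack: []
LOAD_CONST → push 8. Stack: [8]
LOAD_FAST_LOAD_FAST v,b → push 44,16. Stack: [8, 44, 16]
BINARY_OP + → 44 + 16 = 60. Stack: [8, 60]
BINARY_OP + → 8 + 60 = 68. Stack: [68]
STORE_FAST y → y=68. Stack: []
LOAD_CONST → push 10. Stack: [10]
LOAD_FAST a → push 36. Stack: [10, 36]
BINARY_OP * → 10 * 36 = 360. Stack: [360]
LOAD_FAST y → push 68. Stack: [360, 68]
LOAD_CONST → push 4. Stack: [360, 68, 4]
BINARY_OP - → 68 - 4 = 64. Stack: [360, 64]
BINARY_OP + → 360 + 64 = 424. Stack: [424]
STORE_FAST u → u=424. Stack: []
LOAD_FAST y → push 68. Stack: [68]
RETURN_VALUE → return 68.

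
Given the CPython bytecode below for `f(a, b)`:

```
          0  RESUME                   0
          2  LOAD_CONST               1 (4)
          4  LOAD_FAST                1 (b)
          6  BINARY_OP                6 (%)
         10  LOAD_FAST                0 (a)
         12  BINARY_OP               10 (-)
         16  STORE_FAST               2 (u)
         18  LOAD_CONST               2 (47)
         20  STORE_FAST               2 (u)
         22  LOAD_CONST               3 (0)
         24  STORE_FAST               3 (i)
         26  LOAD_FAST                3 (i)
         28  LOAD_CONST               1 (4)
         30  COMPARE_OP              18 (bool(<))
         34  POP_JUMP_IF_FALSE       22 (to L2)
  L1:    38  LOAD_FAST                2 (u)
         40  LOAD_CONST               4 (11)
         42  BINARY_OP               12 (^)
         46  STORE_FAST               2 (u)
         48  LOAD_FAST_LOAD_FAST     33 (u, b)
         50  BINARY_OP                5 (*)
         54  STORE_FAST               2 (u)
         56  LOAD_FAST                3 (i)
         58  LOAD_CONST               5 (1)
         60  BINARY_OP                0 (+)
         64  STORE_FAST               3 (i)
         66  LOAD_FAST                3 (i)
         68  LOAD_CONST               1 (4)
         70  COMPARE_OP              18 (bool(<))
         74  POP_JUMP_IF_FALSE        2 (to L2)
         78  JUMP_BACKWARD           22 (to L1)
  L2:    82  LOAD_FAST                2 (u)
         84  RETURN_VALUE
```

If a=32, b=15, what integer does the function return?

1803915

LOAD_CONST → push 4
LOAD_FAST b → push 15
BINARY_OP % → 4 % 15 = 4
LOAD_FAST a → push 32
BINARY_OP - → 4 - 32 = -28
STORE_FAST u → u=-28
LOAD_CONST → push 47
STORE_FAST u → u=47
LOAD_CONST → push 0
STORE_FAST i → i=0
LOAD_FAST i → push 0
LOAD_CONST → push 4
COMPARE_OP bool(<) → 0 vs 4 = True
POP_JUMP_IF_FALSE → pop True; no jump
LOAD_FAST u → push 47
LOAD_CONST → push 11
BINARY_OP ^ → 47 ^ 11 = 36
STORE_FAST u → u=36
LOAD_FAST_LOAD_FAST u,b → push 36,15
BINARY_OP * → 36 * 15 = 540
STORE_FAST u → u=540
LOAD_FAST i → push 0
LOAD_CONST → push 1
BINARY_OP + → 0 + 1 = 1
STORE_FAST i → i=1
LOAD_FAST i → push 1
LOAD_CONST → push 4
COMPARE_OP bool(<) → 1 vs 4 = True
POP_JUMP_IF_FALSE → pop True; no jump
LOAD_FAST u → push 540
LOAD_CONST → push 11
BINARY_OP ^ → 540 ^ 11 = 535
STORE_FAST u → u=535
LOAD_FAST_LOAD_FAST u,b → push 535,15
BINARY_OP * → 535 * 15 = 8025
STORE_FAST u → u=8025
LOAD_FAST i → push 1
LOAD_CONST → push 1
BINARY_OP + → 1 + 1 = 2
STORE_FAST i → i=2
LOAD_FAST i → push 2
LOAD_CONST → push 4
COMPARE_OP bool(<) → 2 vs 4 = True
POP_JUMP_IF_FALSE → pop True; no jump
LOAD_FAST u → push 8025
LOAD_CONST → push 11
BINARY_OP ^ → 8025 ^ 11 = 8018
STORE_FAST u → u=8018
LOAD_FAST_LOAD_FAST u,b → push 8018,15
BINARY_OP * → 8018 * 15 = 120270
STORE_FAST u → u=120270
LOAD_FAST i → push 2
LOAD_CONST → push 1
BINARY_OP + → 2 + 1 = 3
STORE_FAST i → i=3
LOAD_FAST i → push 3
LOAD_CONST → push 4
COMPARE_OP bool(<) → 3 vs 4 = True
POP_JUMP_IF_FALSE → pop True; no jump
LOAD_FAST u → push 120270
LOAD_CONST → push 11
BINARY_OP ^ → 120270 ^ 11 = 120261
STORE_FAST u → u=120261
LOAD_FAST_LOAD_FAST u,b → push 120261,15
BINARY_OP * → 120261 * 15 = 1803915
STORE_FAST u → u=1803915
LOAD_FAST i → push 3
LOAD_CONST → push 1
BINARY_OP + → 3 + 1 = 4
STORE_FAST i → i=4
LOAD_FAST i → push 4
LOAD_CONST → push 4
COMPARE_OP bool(<) → 4 vs 4 = False
POP_JUMP_IF_FALSE → pop False; jump
LOAD_FAST u → push 1803915
RETURN_VALUE → return 1803915.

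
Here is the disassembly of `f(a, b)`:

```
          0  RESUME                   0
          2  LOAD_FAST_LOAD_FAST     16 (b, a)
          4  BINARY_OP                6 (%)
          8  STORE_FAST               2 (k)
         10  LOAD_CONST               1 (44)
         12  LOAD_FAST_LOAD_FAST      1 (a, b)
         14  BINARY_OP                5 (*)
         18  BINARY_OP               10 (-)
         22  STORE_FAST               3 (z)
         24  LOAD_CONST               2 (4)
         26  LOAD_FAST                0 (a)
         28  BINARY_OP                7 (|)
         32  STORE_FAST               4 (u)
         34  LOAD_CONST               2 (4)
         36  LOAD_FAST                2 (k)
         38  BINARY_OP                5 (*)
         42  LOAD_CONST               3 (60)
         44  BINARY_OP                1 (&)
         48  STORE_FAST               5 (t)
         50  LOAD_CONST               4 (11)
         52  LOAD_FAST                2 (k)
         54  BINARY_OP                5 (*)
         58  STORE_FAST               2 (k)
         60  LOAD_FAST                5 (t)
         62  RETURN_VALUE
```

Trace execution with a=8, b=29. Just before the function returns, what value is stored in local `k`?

55

LOAD_FAST_LOAD_FAST b,a → push 29,8. Stack: [29, 8]
BINARY_OP % → 29 % 8 = 5. Stack: [5]
STORE_FAST k → k=5. Stack: []
LOAD_CONST → push 44. Stack: [44]
LOAD_FAST_LOAD_FAST a,b → push 8,29. Stack: [44, 8, 29]
BINARY_OP * → 8 * 29 = 232. Stack: [44, 232]
BINARY_OP - → 44 - 232 = -188. Stack: [-188]
STORE_FAST z → z=-188. Stack: []
LOAD_CONST → push 4. Stack: [4]
LOAD_FAST a → push 8. Stack: [4, 8]
BINARY_OP | → 4 | 8 = 12. Stack: [12]
STORE_FAST u → u=12. Stack: []
LOAD_CONST → push 4. Stack: [4]
LOAD_FAST k → push 5. Stack: [4, 5]
BINARY_OP * → 4 * 5 = 20. Stack: [20]
LOAD_CONST → push 60. Stack: [20, 60]
BINARY_OP & → 20 & 60 = 20. Stack: [20]
STORE_FAST t → t=20. Stack: []
LOAD_CONST → push 11. Stack: [11]
LOAD_FAST k → push 5. Stack: [11, 5]
BINARY_OP * → 11 * 5 = 55. Stack: [55]
STORE_FAST k → k=55. Stack: []
LOAD_FAST t → push 20. Stack: [20]
RETURN_VALUE → return 20.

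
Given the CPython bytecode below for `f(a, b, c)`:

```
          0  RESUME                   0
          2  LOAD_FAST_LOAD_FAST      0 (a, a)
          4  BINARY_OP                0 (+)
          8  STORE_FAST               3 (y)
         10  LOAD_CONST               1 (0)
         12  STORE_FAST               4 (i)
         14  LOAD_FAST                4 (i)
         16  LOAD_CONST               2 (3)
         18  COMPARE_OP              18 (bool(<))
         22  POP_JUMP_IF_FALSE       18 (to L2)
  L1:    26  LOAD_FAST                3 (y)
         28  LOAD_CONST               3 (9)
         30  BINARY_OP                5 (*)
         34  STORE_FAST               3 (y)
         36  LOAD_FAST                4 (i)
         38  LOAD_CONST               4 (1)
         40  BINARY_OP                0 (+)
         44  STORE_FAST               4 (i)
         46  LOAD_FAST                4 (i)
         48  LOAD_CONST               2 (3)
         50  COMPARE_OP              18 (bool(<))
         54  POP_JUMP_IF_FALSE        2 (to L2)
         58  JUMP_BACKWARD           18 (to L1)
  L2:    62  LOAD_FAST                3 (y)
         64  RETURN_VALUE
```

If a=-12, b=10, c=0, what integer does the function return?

LOAD_FAST_LOAD_FAST a,a → push -12,-12. Stack: [-12, -12]
BINARY_OP + → -12 + -12 = -24. Stack: [-24]
STORE_FAST y → y=-24. Stack: []
LOAD_CONST → push 0. Stack: [0]
STORE_FAST i → i=0. Stack: []
LOAD_FAST i → push 0. Stack: [0]
LOAD_CONST → push 3. Stack: [0, 3]
COMPARE_OP bool(<) → 0 vs 3 = True. Stack: [True]
POP_JUMP_IF_FALSE → pop True; no jump. Stack: []
LOAD_FAST y → push -24. Stack: [-24]
LOAD_CONST → push 9. Stack: [-24, 9]
BINARY_OP * → -24 * 9 = -216. Stack: [-216]
STORE_FAST y → y=-216. Stack: []
LOAD_FAST i → push 0. Stack: [0]
LOAD_CONST → push 1. Stack: [0, 1]
BINARY_OP + → 0 + 1 = 1. Stack: [1]
STORE_FAST i → i=1. Stack: []
LOAD_FAST i → push 1. Stack: [1]
LOAD_CONST → push 3. Stack: [1, 3]
COMPARE_OP bool(<) → 1 vs 3 = True. Stack: [True]
POP_JUMP_IF_FALSE → pop True; no jump. Stack: []
LOAD_FAST y → push -216. Stack: [-216]
LOAD_CONST → push 9. Stack: [-216, 9]
BINARY_OP * → -216 * 9 = -1944. Stack: [-1944]
STORE_FAST y → y=-1944. Stack: []
LOAD_FAST i → push 1. Stack: [1]
LOAD_CONST → push 1. Stack: [1, 1]
BINARY_OP + → 1 + 1 = 2. Stack: [2]
STORE_FAST i → i=2. Stack: []
LOAD_FAST i → push 2. Stack: [2]
LOAD_CONST → push 3. Stack: [2, 3]
COMPARE_OP bool(<) → 2 vs 3 = True. Stack: [True]
POP_JUMP_IF_FALSE → pop True; no jump. Stack: []
LOAD_FAST y → push -1944. Stack: [-1944]
LOAD_CONST → push 9. Stack: [-1944, 9]
BINARY_OP * → -1944 * 9 = -17496. Stack: [-17496]
STORE_FAST y → y=-17496. Stack: []
LOAD_FAST i → push 2. Stack: [2]
LOAD_CONST → push 1. Stack: [2, 1]
BINARY_OP + → 2 + 1 = 3. Stack: [3]
STORE_FAST i → i=3. Stack: []
LOAD_FAST i → push 3. Stack: [3]
LOAD_CONST → push 3. Stack: [3, 3]
COMPARE_OP bool(<) → 3 vs 3 = False. Stack: [False]
POP_JUMP_IF_FALSE → pop False; jump. Stack: []
LOAD_FAST y → push -17496. Stack: [-17496]
RETURN_VALUE → return -17496.

-17496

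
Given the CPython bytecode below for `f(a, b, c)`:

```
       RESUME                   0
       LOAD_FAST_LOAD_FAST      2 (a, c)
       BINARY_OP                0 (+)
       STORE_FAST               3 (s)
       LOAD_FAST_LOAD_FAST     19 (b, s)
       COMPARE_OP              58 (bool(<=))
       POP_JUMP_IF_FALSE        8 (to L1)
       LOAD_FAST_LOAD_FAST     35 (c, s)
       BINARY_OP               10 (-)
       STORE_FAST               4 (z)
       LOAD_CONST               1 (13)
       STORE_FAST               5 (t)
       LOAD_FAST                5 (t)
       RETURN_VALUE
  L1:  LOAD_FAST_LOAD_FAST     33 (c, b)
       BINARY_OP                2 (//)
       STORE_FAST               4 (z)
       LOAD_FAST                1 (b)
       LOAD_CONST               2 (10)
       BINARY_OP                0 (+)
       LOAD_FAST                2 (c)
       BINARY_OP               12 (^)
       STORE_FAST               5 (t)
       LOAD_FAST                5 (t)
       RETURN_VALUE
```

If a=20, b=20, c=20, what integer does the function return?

LOAD_FAST_LOAD_FAST a,c → push 20,20. Stack: [20, 20]
BINARY_OP + → 20 + 20 = 40. Stack: [40]
STORE_FAST s → s=40. Stack: []
LOAD_FAST_LOAD_FAST b,s → push 20,40. Stack: [20, 40]
COMPARE_OP bool(<=) → 20 vs 40 = True. Stack: [True]
POP_JUMP_IF_FALSE → pop True; no jump. Stack: []
LOAD_FAST_LOAD_FAST c,s → push 20,40. Stack: [20, 40]
BINARY_OP - → 20 - 40 = -20. Stack: [-20]
STORE_FAST z → z=-20. Stack: []
LOAD_CONST → push 13. Stack: [13]
STORE_FAST t → t=13. Stack: []
LOAD_FAST t → push 13. Stack: [13]
RETURN_VALUE → return 13.

13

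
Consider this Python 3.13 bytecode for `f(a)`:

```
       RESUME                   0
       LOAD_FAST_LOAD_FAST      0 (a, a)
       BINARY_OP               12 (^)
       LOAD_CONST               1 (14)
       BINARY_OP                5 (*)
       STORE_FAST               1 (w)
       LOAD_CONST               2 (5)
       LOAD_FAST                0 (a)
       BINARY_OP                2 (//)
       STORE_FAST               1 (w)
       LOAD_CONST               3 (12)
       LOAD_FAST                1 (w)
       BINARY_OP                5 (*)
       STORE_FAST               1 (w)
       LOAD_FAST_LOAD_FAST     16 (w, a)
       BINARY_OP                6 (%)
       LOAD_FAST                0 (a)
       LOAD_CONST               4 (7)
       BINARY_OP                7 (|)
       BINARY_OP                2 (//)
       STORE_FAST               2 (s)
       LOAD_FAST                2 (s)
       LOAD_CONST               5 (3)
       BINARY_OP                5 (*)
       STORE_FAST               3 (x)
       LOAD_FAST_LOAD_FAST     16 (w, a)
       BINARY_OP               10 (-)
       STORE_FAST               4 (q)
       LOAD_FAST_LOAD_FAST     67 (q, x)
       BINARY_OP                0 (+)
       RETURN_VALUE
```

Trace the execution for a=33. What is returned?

-33

LOAD_FAST_LOAD_FAST a,a → push 33,33. Stack: [33, 33]
BINARY_OP ^ → 33 ^ 33 = 0. Stack: [0]
LOAD_CONST → push 14. Stack: [0, 14]
BINARY_OP * → 0 * 14 = 0. Stack: [0]
STORE_FAST w → w=0. Stack: []
LOAD_CONST → push 5. Stack: [5]
LOAD_FAST a → push 33. Stack: [5, 33]
BINARY_OP // → 5 // 33 = 0. Stack: [0]
STORE_FAST w → w=0. Stack: []
LOAD_CONST → push 12. Stack: [12]
LOAD_FAST w → push 0. Stack: [12, 0]
BINARY_OP * → 12 * 0 = 0. Stack: [0]
STORE_FAST w → w=0. Stack: []
LOAD_FAST_LOAD_FAST w,a → push 0,33. Stack: [0, 33]
BINARY_OP % → 0 % 33 = 0. Stack: [0]
LOAD_FAST a → push 33. Stack: [0, 33]
LOAD_CONST → push 7. Stack: [0, 33, 7]
BINARY_OP | → 33 | 7 = 39. Stack: [0, 39]
BINARY_OP // → 0 // 39 = 0. Stack: [0]
STORE_FAST s → s=0. Stack: []
LOAD_FAST s → push 0. Stack: [0]
LOAD_CONST → push 3. Stack: [0, 3]
BINARY_OP * → 0 * 3 = 0. Stack: [0]
STORE_FAST x → x=0. Stack: []
LOAD_FAST_LOAD_FAST w,a → push 0,33. Stack: [0, 33]
BINARY_OP - → 0 - 33 = -33. Stack: [-33]
STORE_FAST q → q=-33. Stack: []
LOAD_FAST_LOAD_FAST q,x → push -33,0. Stack: [-33, 0]
BINARY_OP + → -33 + 0 = -33. Stack: [-33]
RETURN_VALUE → return -33.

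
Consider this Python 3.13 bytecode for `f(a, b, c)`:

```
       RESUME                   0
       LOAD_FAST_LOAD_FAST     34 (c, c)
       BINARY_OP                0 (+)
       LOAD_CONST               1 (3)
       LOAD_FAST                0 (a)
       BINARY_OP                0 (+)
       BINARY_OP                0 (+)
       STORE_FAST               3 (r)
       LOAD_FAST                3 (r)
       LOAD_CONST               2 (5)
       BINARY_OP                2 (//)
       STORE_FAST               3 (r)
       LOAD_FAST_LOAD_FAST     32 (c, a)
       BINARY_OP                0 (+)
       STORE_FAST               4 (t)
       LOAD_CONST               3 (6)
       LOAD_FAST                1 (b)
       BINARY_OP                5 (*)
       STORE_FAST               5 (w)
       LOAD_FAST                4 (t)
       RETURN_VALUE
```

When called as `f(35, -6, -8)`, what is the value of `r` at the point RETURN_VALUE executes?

LOAD_FAST_LOAD_FAST c,c → push -8,-8. Stack: [-8, -8]
BINARY_OP + → -8 + -8 = -16. Stack: [-16]
LOAD_CONST → push 3. Stack: [-16, 3]
LOAD_FAST a → push 35. Stack: [-16, 3, 35]
BINARY_OP + → 3 + 35 = 38. Stack: [-16, 38]
BINARY_OP + → -16 + 38 = 22. Stack: [22]
STORE_FAST r → r=22. Stack: []
LOAD_FAST r → push 22. Stack: [22]
LOAD_CONST → push 5. Stack: [22, 5]
BINARY_OP // → 22 // 5 = 4. Stack: [4]
STORE_FAST r → r=4. Stack: []
LOAD_FAST_LOAD_FAST c,a → push -8,35. Stack: [-8, 35]
BINARY_OP + → -8 + 35 = 27. Stack: [27]
STORE_FAST t → t=27. Stack: []
LOAD_CONST → push 6. Stack: [6]
LOAD_FAST b → push -6. Stack: [6, -6]
BINARY_OP * → 6 * -6 = -36. Stack: [-36]
STORE_FAST w → w=-36. Stack: []
LOAD_FAST t → push 27. Stack: [27]
RETURN_VALUE → return 27.

4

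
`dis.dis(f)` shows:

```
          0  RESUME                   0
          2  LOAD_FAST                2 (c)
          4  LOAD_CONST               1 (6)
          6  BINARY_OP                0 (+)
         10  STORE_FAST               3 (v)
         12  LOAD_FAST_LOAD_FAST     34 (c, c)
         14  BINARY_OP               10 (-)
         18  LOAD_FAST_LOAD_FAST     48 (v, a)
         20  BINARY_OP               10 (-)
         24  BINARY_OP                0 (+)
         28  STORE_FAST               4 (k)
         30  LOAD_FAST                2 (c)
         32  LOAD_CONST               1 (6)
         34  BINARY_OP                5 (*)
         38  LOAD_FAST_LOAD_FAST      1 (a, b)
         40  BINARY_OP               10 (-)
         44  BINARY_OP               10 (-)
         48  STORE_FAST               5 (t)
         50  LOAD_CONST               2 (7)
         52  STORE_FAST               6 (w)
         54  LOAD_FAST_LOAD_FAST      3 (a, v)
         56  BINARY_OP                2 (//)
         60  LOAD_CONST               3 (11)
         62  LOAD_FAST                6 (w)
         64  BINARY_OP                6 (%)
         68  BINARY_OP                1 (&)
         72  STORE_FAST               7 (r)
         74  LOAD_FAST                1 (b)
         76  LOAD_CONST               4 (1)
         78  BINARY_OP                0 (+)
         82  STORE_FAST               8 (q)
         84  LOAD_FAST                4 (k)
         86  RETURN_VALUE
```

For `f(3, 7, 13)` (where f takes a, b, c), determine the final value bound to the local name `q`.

8

LOAD_FAST c → push 13. Stack: [13]
LOAD_CONST → push 6. Stack: [13, 6]
BINARY_OP + → 13 + 6 = 19. Stack: [19]
STORE_FAST v → v=19. Stack: []
LOAD_FAST_LOAD_FAST c,c → push 13,13. Stack: [13, 13]
BINARY_OP - → 13 - 13 = 0. Stack: [0]
LOAD_FAST_LOAD_FAST v,a → push 19,3. Stack: [0, 19, 3]
BINARY_OP - → 19 - 3 = 16. Stack: [0, 16]
BINARY_OP + → 0 + 16 = 16. Stack: [16]
STORE_FAST k → k=16. Stack: []
LOAD_FAST c → push 13. Stack: [13]
LOAD_CONST → push 6. Stack: [13, 6]
BINARY_OP * → 13 * 6 = 78. Stack: [78]
LOAD_FAST_LOAD_FAST a,b → push 3,7. Stack: [78, 3, 7]
BINARY_OP - → 3 - 7 = -4. Stack: [78, -4]
BINARY_OP - → 78 - -4 = 82. Stack: [82]
STORE_FAST t → t=82. Stack: []
LOAD_CONST → push 7. Stack: [7]
STORE_FAST w → w=7. Stack: []
LOAD_FAST_LOAD_FAST a,v → push 3,19. Stack: [3, 19]
BINARY_OP // → 3 // 19 = 0. Stack: [0]
LOAD_CONST → push 11. Stack: [0, 11]
LOAD_FAST w → push 7. Stack: [0, 11, 7]
BINARY_OP % → 11 % 7 = 4. Stack: [0, 4]
BINARY_OP & → 0 & 4 = 0. Stack: [0]
STORE_FAST r → r=0. Stack: []
LOAD_FAST b → push 7. Stack: [7]
LOAD_CONST → push 1. Stack: [7, 1]
BINARY_OP + → 7 + 1 = 8. Stack: [8]
STORE_FAST q → q=8. Stack: []
LOAD_FAST k → push 16. Stack: [16]
RETURN_VALUE → return 16.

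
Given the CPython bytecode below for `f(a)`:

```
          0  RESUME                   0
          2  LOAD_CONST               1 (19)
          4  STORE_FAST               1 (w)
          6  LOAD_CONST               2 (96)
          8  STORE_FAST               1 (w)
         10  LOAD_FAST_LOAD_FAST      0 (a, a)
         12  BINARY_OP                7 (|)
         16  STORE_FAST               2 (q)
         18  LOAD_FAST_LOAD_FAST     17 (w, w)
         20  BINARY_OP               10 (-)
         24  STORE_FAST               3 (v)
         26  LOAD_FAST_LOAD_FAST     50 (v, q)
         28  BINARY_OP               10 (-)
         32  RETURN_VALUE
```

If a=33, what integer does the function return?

-33

LOAD_CONST → push 19. Stack: [19]
STORE_FAST w → w=19. Stack: []
LOAD_CONST → push 96. Stack: [96]
STORE_FAST w → w=96. Stack: []
LOAD_FAST_LOAD_FAST a,a → push 33,33. Stack: [33, 33]
BINARY_OP | → 33 | 33 = 33. Stack: [33]
STORE_FAST q → q=33. Stack: []
LOAD_FAST_LOAD_FAST w,w → push 96,96. Stack: [96, 96]
BINARY_OP - → 96 - 96 = 0. Stack: [0]
STORE_FAST v → v=0. Stack: []
LOAD_FAST_LOAD_FAST v,q → push 0,33. Stack: [0, 33]
BINARY_OP - → 0 - 33 = -33. Stack: [-33]
RETURN_VALUE → return -33.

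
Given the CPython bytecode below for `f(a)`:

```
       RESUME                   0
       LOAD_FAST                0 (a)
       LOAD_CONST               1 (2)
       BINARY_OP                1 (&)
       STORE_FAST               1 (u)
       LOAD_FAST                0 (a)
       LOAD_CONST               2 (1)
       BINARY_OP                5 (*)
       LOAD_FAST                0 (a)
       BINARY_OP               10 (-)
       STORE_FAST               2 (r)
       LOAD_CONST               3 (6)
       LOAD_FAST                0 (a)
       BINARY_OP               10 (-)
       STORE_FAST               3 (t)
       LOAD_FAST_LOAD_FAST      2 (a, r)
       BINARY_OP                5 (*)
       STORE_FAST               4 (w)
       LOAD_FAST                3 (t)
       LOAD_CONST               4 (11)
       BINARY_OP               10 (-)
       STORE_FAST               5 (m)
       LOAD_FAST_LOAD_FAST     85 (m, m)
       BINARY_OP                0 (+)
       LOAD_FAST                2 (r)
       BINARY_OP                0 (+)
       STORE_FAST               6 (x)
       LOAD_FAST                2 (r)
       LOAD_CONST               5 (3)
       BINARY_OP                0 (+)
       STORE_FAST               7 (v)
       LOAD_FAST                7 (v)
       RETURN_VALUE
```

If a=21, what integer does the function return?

3

LOAD_FAST a → push 21. Stack: [21]
LOAD_CONST → push 2. Stack: [21, 2]
BINARY_OP & → 21 & 2 = 0. Stack: [0]
STORE_FAST u → u=0. Stack: []
LOAD_FAST a → push 21. Stack: [21]
LOAD_CONST → push 1. Stack: [21, 1]
BINARY_OP * → 21 * 1 = 21. Stack: [21]
LOAD_FAST a → push 21. Stack: [21, 21]
BINARY_OP - → 21 - 21 = 0. Stack: [0]
STORE_FAST r → r=0. Stack: []
LOAD_CONST → push 6. Stack: [6]
LOAD_FAST a → push 21. Stack: [6, 21]
BINARY_OP - → 6 - 21 = -15. Stack: [-15]
STORE_FAST t → t=-15. Stack: []
LOAD_FAST_LOAD_FAST a,r → push 21,0. Stack: [21, 0]
BINARY_OP * → 21 * 0 = 0. Stack: [0]
STORE_FAST w → w=0. Stack: []
LOAD_FAST t → push -15. Stack: [-15]
LOAD_CONST → push 11. Stack: [-15, 11]
BINARY_OP - → -15 - 11 = -26. Stack: [-26]
STORE_FAST m → m=-26. Stack: []
LOAD_FAST_LOAD_FAST m,m → push -26,-26. Stack: [-26, -26]
BINARY_OP + → -26 + -26 = -52. Stack: [-52]
LOAD_FAST r → push 0. Stack: [-52, 0]
BINARY_OP + → -52 + 0 = -52. Stack: [-52]
STORE_FAST x → x=-52. Stack: []
LOAD_FAST r → push 0. Stack: [0]
LOAD_CONST → push 3. Stack: [0, 3]
BINARY_OP + → 0 + 3 = 3. Stack: [3]
STORE_FAST v → v=3. Stack: []
LOAD_FAST v → push 3. Stack: [3]
RETURN_VALUE → return 3.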